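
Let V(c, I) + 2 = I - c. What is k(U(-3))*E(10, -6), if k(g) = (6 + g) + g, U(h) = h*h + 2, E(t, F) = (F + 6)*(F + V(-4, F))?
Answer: 0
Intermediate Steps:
V(c, I) = -2 + I - c (V(c, I) = -2 + (I - c) = -2 + I - c)
E(t, F) = (2 + 2*F)*(6 + F) (E(t, F) = (F + 6)*(F + (-2 + F - 1*(-4))) = (6 + F)*(F + (-2 + F + 4)) = (6 + F)*(F + (2 + F)) = (6 + F)*(2 + 2*F) = (2 + 2*F)*(6 + F))
U(h) = 2 + h² (U(h) = h² + 2 = 2 + h²)
k(g) = 6 + 2*g
k(U(-3))*E(10, -6) = (6 + 2*(2 + (-3)²))*(12 + 2*(-6)² + 14*(-6)) = (6 + 2*(2 + 9))*(12 + 2*36 - 84) = (6 + 2*11)*(12 + 72 - 84) = (6 + 22)*0 = 28*0 = 0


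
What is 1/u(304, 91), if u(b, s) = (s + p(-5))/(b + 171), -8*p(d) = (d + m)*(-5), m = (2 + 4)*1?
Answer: 3800/733 ≈ 5.1842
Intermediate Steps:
m = 6 (m = 6*1 = 6)
p(d) = 15/4 + 5*d/8 (p(d) = -(d + 6)*(-5)/8 = -(6 + d)*(-5)/8 = -(-30 - 5*d)/8 = 15/4 + 5*d/8)
u(b, s) = (5/8 + s)/(171 + b) (u(b, s) = (s + (15/4 + (5/8)*(-5)))/(b + 171) = (s + (15/4 - 25/8))/(171 + b) = (s + 5/8)/(171 + b) = (5/8 + s)/(171 + b))
1/u(304, 91) = 1/((5/8 + 91)/(171 + 304)) = 1/((733/8)/475) = 1/((1/475)*(733/8)) = 1/(733/3800) = 3800/733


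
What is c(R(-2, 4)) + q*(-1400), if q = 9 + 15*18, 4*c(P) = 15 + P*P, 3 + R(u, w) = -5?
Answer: -1562321/4 ≈ -3.9058e+5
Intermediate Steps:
R(u, w) = -8 (R(u, w) = -3 - 5 = -8)
c(P) = 15/4 + P**2/4 (c(P) = (15 + P*P)/4 = (15 + P**2)/4 = 15/4 + P**2/4)
q = 279 (q = 9 + 270 = 279)
c(R(-2, 4)) + q*(-1400) = (15/4 + (1/4)*(-8)**2) + 279*(-1400) = (15/4 + (1/4)*64) - 390600 = (15/4 + 16) - 390600 = 79/4 - 390600 = -1562321/4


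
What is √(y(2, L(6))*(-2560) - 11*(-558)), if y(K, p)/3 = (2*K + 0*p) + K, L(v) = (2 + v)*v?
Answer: 3*I*√4438 ≈ 199.85*I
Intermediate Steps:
L(v) = v*(2 + v)
y(K, p) = 9*K (y(K, p) = 3*((2*K + 0*p) + K) = 3*((2*K + 0) + K) = 3*(2*K + K) = 3*(3*K) = 9*K)
√(y(2, L(6))*(-2560) - 11*(-558)) = √((9*2)*(-2560) - 11*(-558)) = √(18*(-2560) + 6138) = √(-46080 + 6138) = √(-39942) = 3*I*√4438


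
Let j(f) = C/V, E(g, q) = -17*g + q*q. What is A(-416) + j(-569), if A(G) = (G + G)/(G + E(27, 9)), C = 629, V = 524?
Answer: 467697/208028 ≈ 2.2482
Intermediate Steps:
E(g, q) = q² - 17*g (E(g, q) = -17*g + q² = q² - 17*g)
j(f) = 629/524
A(G) = 2*G/(-378 + G) (A(G) = (G + G)/(G + (9² - 17*27)) = (2*G)/(G + (81 - 459)) = (2*G)/(G - 378) = (2*G)/(-378 + G) = 2*G/(-378 + G))
A(-416) + j(-569) = 2*(-416)/(-378 - 416) + 629/524 = 2*(-416)/(-794) + 629/524 = 2*(-416)*(-1/794) + 629/524 = 416/397 + 629/524 = 467697/208028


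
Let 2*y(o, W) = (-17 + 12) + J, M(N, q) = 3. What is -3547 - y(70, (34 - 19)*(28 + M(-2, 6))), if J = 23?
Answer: -3556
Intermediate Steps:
y(o, W) = 9 (y(o, W) = ((-17 + 12) + 23)/2 = (-5 + 23)/2 = (1/2)*18 = 9)
-3547 - y(70, (34 - 19)*(28 + M(-2, 6))) = -3547 - 1*9 = -3547 - 9 = -3556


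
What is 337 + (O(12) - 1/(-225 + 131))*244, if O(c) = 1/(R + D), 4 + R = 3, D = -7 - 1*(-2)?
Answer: 42149/141 ≈ 298.93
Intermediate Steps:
D = -5 (D = -7 + 2 = -5)
R = -1 (R = -4 + 3 = -1)
O(c) = -⅙ (O(c) = 1/(-1 - 5) = 1/(-6) = -⅙)
337 + (O(12) - 1/(-225 + 131))*244 = 337 + (-⅙ - 1/(-225 + 131))*244 = 337 + (-⅙ - 1/(-94))*244 = 337 + (-⅙ - 1*(-1/94))*244 = 337 + (-⅙ + 1/94)*244 = 337 - 22/141*244 = 337 - 5368/141 = 42149/141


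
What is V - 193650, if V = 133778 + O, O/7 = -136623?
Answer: -1016233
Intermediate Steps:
O = -956361 (O = 7*(-136623) = -956361)
V = -822583 (V = 133778 - 956361 = -822583)
V - 193650 = -822583 - 193650 = -1016233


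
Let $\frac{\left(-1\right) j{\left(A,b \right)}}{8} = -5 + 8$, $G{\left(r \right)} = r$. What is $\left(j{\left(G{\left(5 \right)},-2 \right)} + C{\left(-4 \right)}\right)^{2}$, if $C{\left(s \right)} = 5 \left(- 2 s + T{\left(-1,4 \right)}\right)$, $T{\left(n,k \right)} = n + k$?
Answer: $961$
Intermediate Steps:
$T{\left(n,k \right)} = k + n$
$j{\left(A,b \right)} = -24$ ($j{\left(A,b \right)} = - 8 \left(-5 + 8\right) = \left(-8\right) 3 = -24$)
$C{\left(s \right)} = 15 - 10 s$ ($C{\left(s \right)} = 5 \left(- 2 s + \left(4 - 1\right)\right) = 5 \left(- 2 s + 3\right) = 5 \left(3 - 2 s\right) = 15 - 10 s$)
$\left(j{\left(G{\left(5 \right)},-2 \right)} + C{\left(-4 \right)}\right)^{2} = \left(-24 + \left(15 - -40\right)\right)^{2} = \left(-24 + \left(15 + 40\right)\right)^{2} = \left(-24 + 55\right)^{2} = 31^{2} = 961$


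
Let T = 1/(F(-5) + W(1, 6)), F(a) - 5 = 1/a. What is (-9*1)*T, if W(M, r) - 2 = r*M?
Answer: -45/64 ≈ -0.70313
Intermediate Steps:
W(M, r) = 2 + M*r (W(M, r) = 2 + r*M = 2 + M*r)
F(a) = 5 + 1/a
T = 5/64 (T = 1/((5 + 1/(-5)) + (2 + 1*6)) = 1/((5 - ⅕) + (2 + 6)) = 1/(24/5 + 8) = 1/(64/5) = 5/64 ≈ 0.078125)
(-9*1)*T = -9*1*(5/64) = -9*5/64 = -45/64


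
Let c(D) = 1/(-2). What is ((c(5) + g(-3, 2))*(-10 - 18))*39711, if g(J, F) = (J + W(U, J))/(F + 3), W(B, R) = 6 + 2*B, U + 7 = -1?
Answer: 17234574/5 ≈ 3.4469e+6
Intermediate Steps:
U = -8 (U = -7 - 1 = -8)
c(D) = -½
g(J, F) = (-10 + J)/(3 + F) (g(J, F) = (J + (6 + 2*(-8)))/(F + 3) = (J + (6 - 16))/(3 + F) = (J - 10)/(3 + F) = (-10 + J)/(3 + F))
((c(5) + g(-3, 2))*(-10 - 18))*39711 = ((-½ + (-10 - 3)/(3 + 2))*(-10 - 18))*39711 = ((-½ - 13/5)*(-28))*39711 = -31/10*(-28)*39711 = (434/5)*39711 = 17234574/5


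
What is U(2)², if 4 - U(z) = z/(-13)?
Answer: 2916/169 ≈ 17.254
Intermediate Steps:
U(z) = 4 + z/13 (U(z) = 4 - z/(-13) = 4 - z*(-1)/13 = 4 - (-1)*z/13 = 4 + z/13)
U(2)² = (4 + (1/13)*2)² = (4 + 2/13)² = (54/13)² = 2916/169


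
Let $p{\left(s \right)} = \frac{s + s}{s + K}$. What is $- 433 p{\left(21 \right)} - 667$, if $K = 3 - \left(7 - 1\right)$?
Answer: $- \frac{5032}{3} \approx -1677.3$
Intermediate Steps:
$K = -3$ ($K = 3 - \left(7 - 1\right) = 3 - 6 = -3$)
$p{\left(s \right)} = \frac{2 s}{-3 + s}$ ($p{\left(s \right)} = \frac{s + s}{s - 3} = \frac{2 s}{-3 + s}$)
$- 433 p{\left(21 \right)} - 667 = - 433 \cdot 2 \cdot 21 \frac{1}{-3 + 21} - 667 = - 433 \cdot 2 \cdot 21 \cdot \frac{1}{18} - 667 = \left(-433\right) \frac{7}{3} - 667 = - \frac{3031}{3} - 667 = - \frac{5032}{3}$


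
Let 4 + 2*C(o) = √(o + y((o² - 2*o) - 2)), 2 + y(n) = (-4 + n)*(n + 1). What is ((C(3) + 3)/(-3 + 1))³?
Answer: 11/32 - 7*I*√5/64 ≈ 0.34375 - 0.24457*I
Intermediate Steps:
y(n) = -2 + (1 + n)*(-4 + n) (y(n) = -2 + (-4 + n)*(n + 1) = -2 + (-4 + n)*(1 + n) = -2 + (1 + n)*(-4 + n))
C(o) = -2 + √((-2 + o² - 2*o)² - 3*o² + 7*o)/2 (C(o) = -2 + √(o + (-6 + ((o² - 2*o) - 2)² - 3*((o² - 2*o) - 2)))/2 = -2 + √(o + (-6 + (-2 + o² - 2*o)² - 3*(-2 + o² - 2*o)))/2 = -2 + √(o + (-6 + (-2 + o² - 2*o)² + (6 - 3*o² + 6*o)))/2 = -2 + √(o + ((-2 + o² - 2*o)² - 3*o² + 6*o))/2 = -2 + √((-2 + o² - 2*o)² - 3*o² + 7*o)/2)
((C(3) + 3)/(-3 + 1))³ = (((-2 + √((2 - 1*3² + 2*3)² - 3*3² + 7*3)/2) + 3)/(-3 + 1))³ = (((-2 + √((2 - 1*9 + 6)² - 3*9 + 21)/2) + 3)/(-2))³ = (((-2 + √((2 - 9 + 6)² - 27 + 21)/2) + 3)*(-½))³ = (((-2 + √((-1)² - 27 + 21)/2) + 3)*(-½))³ = (((-2 + √(1 - 27 + 21)/2) + 3)*(-½))³ = (((-2 + √(-5)/2) + 3)*(-½))³ = (((-2 + (I*√5)/2) + 3)*(-½))³ = (((-2 + I*√5/2) + 3)*(-½))³ = ((1 + I*√5/2)*(-½))³ = (-½ - I*√5/4)³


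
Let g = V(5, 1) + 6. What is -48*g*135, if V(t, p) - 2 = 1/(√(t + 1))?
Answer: -51840 - 1080*√6 ≈ -54485.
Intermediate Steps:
V(t, p) = 2 + (1 + t)^(-½) (V(t, p) = 2 + 1/(√(t + 1)) = 2 + 1/(√(1 + t)) = 2 + (1 + t)^(-½))
g = 8 + √6/6 (g = (2 + (1 + 5)^(-½)) + 6 = (2 + 6^(-½)) + 6 = (2 + √6/6) + 6 = 8 + √6/6 ≈ 8.4082)
-48*g*135 = -48*(8 + √6/6)*135 = -48*(1080 + 45*√6/2) = -51840 - 1080*√6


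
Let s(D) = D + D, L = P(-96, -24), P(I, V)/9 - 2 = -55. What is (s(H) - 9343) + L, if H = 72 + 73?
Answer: -9530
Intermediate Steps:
P(I, V) = -477 (P(I, V) = 18 + 9*(-55) = 18 - 495 = -477)
H = 145
L = -477
s(D) = 2*D
(s(H) - 9343) + L = (2*145 - 9343) - 477 = (290 - 9343) - 477 = -9053 - 477 = -9530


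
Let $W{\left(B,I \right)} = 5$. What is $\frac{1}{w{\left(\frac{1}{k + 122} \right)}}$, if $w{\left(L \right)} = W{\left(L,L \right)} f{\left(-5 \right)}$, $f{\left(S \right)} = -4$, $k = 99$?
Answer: $- \frac{1}{20} \approx -0.05$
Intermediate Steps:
$w{\left(L \right)} = -20$ ($w{\left(L \right)} = 5 \left(-4\right) = -20$)
$\frac{1}{w{\left(\frac{1}{k + 122} \right)}} = \frac{1}{-20} = - \frac{1}{20}$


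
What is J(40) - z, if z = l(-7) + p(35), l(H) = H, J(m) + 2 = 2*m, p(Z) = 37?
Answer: 48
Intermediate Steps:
J(m) = -2 + 2*m
z = 30 (z = -7 + 37 = 30)
J(40) - z = (-2 + 2*40) - 1*30 = (-2 + 80) - 30 = 78 - 30 = 48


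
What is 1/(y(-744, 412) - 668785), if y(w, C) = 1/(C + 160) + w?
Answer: -572/382970587 ≈ -1.4936e-6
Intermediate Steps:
y(w, C) = w + 1/(160 + C) (y(w, C) = 1/(160 + C) + w = w + 1/(160 + C))
1/(y(-744, 412) - 668785) = 1/((1 + 160*(-744) + 412*(-744))/(160 + 412) - 668785) = 1/((1 - 119040 - 306528)/572 - 668785) = 1/((1/572)*(-425567) - 668785) = 1/(-425567/572 - 668785) = 1/(-382970587/572) = -572/382970587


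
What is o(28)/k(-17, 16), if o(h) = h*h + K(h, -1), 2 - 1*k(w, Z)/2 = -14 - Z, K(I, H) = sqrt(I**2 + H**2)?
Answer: 49/4 + sqrt(785)/64 ≈ 12.688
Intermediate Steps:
K(I, H) = sqrt(H**2 + I**2)
k(w, Z) = 32 + 2*Z (k(w, Z) = 4 - 2*(-14 - Z) = 4 + (28 + 2*Z) = 32 + 2*Z)
o(h) = h**2 + sqrt(1 + h**2) (o(h) = h*h + sqrt((-1)**2 + h**2) = h**2 + sqrt(1 + h**2))
o(28)/k(-17, 16) = (28**2 + sqrt(1 + 28**2))/(32 + 2*16) = (784 + sqrt(1 + 784))/(32 + 32) = (784 + sqrt(785))/64 = (784 + sqrt(785))*(1/64) = 49/4 + sqrt(785)/64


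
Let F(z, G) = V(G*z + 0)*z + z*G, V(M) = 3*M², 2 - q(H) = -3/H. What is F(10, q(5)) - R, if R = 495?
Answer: 19811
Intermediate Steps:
q(H) = 2 + 3/H (q(H) = 2 - (-3)/H = 2 + 3/H)
F(z, G) = G*z + 3*G²*z³ (F(z, G) = (3*(G*z + 0)²)*z + z*G = (3*(G*z)²)*z + G*z = (3*(G²*z²))*z + G*z = (3*G²*z²)*z + G*z = 3*G²*z³ + G*z = G*z + 3*G²*z³)
F(10, q(5)) - R = (2 + 3/5)*10*(1 + 3*(2 + 3/5)*10²) - 1*495 = (2 + 3*(⅕))*10*(1 + 3*(2 + 3*(⅕))*100) - 495 = (2 + ⅗)*10*(1 + 3*(2 + ⅗)*100) - 495 = (13/5)*10*(1 + 3*(13/5)*100) - 495 = (13/5)*10*(1 + 780) - 495 = (13/5)*10*781 - 495 = 20306 - 495 = 19811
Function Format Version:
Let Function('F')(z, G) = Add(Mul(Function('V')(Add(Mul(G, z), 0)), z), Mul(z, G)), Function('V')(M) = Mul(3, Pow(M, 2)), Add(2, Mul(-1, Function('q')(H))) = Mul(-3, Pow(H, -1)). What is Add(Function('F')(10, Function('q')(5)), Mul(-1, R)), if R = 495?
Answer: 19811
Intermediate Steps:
Function('q')(H) = Add(2, Mul(3, Pow(H, -1))) (Function('q')(H) = Add(2, Mul(-1, Mul(-3, Pow(H, -1)))) = Add(2, Mul(3, Pow(H, -1))))
Function('F')(z, G) = Add(Mul(G, z), Mul(3, Pow(G, 2), Pow(z, 3))) (Function('F')(z, G) = Add(Mul(Mul(3, Pow(Add(Mul(G, z), 0), 2)), z), Mul(z, G)) = Add(Mul(Mul(3, Pow(Mul(G, z), 2)), z), Mul(G, z)) = Add(Mul(Mul(3, Mul(Pow(G, 2), Pow(z, 2))), z), Mul(G, z)) = Add(Mul(Mul(3, Pow(G, 2), Pow(z, 2)), z), Mul(G, z)) = Add(Mul(3, Pow(G, 2), Pow(z, 3)), Mul(G, z)) = Add(Mul(G, z), Mul(3, Pow(G, 2), Pow(z, 3))))
Add(Function('F')(10, Function('q')(5)), Mul(-1, R)) = Add(Mul(Add(2, Mul(3, Pow(5, -1))), 10, Add(1, Mul(3, Add(2, Mul(3, Pow(5, -1))), Pow(10, 2)))), Mul(-1, 495)) = Add(Mul(Add(2, Mul(3, Rational(1, 5))), 10, Add(1, Mul(3, Add(2, Mul(3, Rational(1, 5))), 100))), -495) = Add(Mul(Add(2, Rational(3, 5)), 10, Add(1, Mul(3, Add(2, Rational(3, 5)), 100))), -495) = Add(Mul(Rational(13, 5), 10, Add(1, Mul(3, Rational(13, 5), 100))), -495) = Add(Mul(Rational(13, 5), 10, Add(1, 780)), -495) = Add(Mul(Rational(13, 5), 10, 781), -495) = Add(20306, -495) = 19811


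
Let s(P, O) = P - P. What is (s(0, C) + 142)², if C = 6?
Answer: 20164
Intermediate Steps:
s(P, O) = 0
(s(0, C) + 142)² = (0 + 142)² = 142² = 20164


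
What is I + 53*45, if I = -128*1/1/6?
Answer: 7091/3 ≈ 2363.7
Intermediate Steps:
I = -64/3 (I = -128*1*1/6 = -128/6 = -128*⅙ = -64/3 ≈ -21.333)
I + 53*45 = -64/3 + 53*45 = -64/3 + 2385 = 7091/3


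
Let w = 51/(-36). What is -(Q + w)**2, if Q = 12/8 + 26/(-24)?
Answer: -1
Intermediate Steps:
Q = 5/12 (Q = 12*(1/8) + 26*(-1/24) = 3/2 - 13/12 = 5/12 ≈ 0.41667)
w = -17/12 (w = 51*(-1/36) = -17/12 ≈ -1.4167)
-(Q + w)**2 = -(5/12 - 17/12)**2 = -1*(-1)**2 = -1*1 = -1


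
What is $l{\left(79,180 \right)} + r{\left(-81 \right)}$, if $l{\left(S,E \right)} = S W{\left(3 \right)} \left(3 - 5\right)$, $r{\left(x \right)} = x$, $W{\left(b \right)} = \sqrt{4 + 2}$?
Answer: $-81 - 158 \sqrt{6} \approx -468.02$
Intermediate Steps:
$W{\left(b \right)} = \sqrt{6}$
$l{\left(S,E \right)} = - 2 S \sqrt{6}$ ($l{\left(S,E \right)} = S \sqrt{6} \left(3 - 5\right) = S \sqrt{6} \left(-2\right) = - 2 S \sqrt{6}$)
$l{\left(79,180 \right)} + r{\left(-81 \right)} = \left(-2\right) 79 \sqrt{6} - 81 = - 158 \sqrt{6} - 81 = -81 - 158 \sqrt{6}$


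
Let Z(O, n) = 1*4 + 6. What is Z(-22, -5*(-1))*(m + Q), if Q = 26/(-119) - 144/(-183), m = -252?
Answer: -18251420/7259 ≈ -2514.3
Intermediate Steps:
Z(O, n) = 10 (Z(O, n) = 4 + 6 = 10)
Q = 4126/7259 (Q = 26*(-1/119) - 144*(-1/183) = -26/119 + 48/61 = 4126/7259 ≈ 0.56840)
Z(-22, -5*(-1))*(m + Q) = 10*(-252 + 4126/7259) = 10*(-1825142/7259) = -18251420/7259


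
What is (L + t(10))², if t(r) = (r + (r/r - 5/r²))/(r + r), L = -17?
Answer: 43309561/160000 ≈ 270.68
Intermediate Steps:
t(r) = (1 + r - 5/r²)/(2*r) (t(r) = (r + (1 - 5/r²))/((2*r)) = (1 + r - 5/r²)*(1/(2*r)) = (1 + r - 5/r²)/(2*r))
(L + t(10))² = (-17 + (½)*(-5 + 10² + 10³)/10³)² = (-17 + (½)*(1/1000)*(-5 + 100 + 1000))² = (-17 + (½)*(1/1000)*1095)² = (-17 + 219/400)² = (-6581/400)² = 43309561/160000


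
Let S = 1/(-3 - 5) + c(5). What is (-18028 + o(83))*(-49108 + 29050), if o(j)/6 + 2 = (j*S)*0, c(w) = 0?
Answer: 361846320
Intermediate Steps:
S = -⅛ (S = 1/(-3 - 5) + 0 = 1/(-8) + 0 = -⅛ + 0 = -⅛ ≈ -0.12500)
o(j) = -12 (o(j) = -12 + 6*((j*(-⅛))*0) = -12 + 6*(-j/8*0) = -12 + 6*0 = -12 + 0 = -12)
(-18028 + o(83))*(-49108 + 29050) = (-18028 - 12)*(-49108 + 29050) = -18040*(-20058) = 361846320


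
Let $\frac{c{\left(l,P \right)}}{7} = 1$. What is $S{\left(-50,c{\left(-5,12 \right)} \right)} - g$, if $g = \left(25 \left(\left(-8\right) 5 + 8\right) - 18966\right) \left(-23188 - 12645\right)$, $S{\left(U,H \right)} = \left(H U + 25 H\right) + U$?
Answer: $-708275303$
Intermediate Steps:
$c{\left(l,P \right)} = 7$ ($c{\left(l,P \right)} = 7 \cdot 1 = 7$)
$S{\left(U,H \right)} = U + 25 H + H U$ ($S{\left(U,H \right)} = \left(25 H + H U\right) + U = U + 25 H + H U$)
$g = 708275078$ ($g = \left(25 \left(-40 + 8\right) - 18966\right) \left(-35833\right) = \left(25 \left(-32\right) - 18966\right) \left(-35833\right) = \left(-800 - 18966\right) \left(-35833\right) = \left(-19766\right) \left(-35833\right) = 708275078$)
$S{\left(-50,c{\left(-5,12 \right)} \right)} - g = \left(-50 + 25 \cdot 7 + 7 \left(-50\right)\right) - 708275078 = \left(-50 + 175 - 350\right) - 708275078 = -225 - 708275078 = -708275303$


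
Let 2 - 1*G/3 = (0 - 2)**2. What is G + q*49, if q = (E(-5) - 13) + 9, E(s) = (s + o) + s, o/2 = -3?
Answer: -986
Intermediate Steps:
o = -6 (o = 2*(-3) = -6)
E(s) = -6 + 2*s (E(s) = (s - 6) + s = (-6 + s) + s = -6 + 2*s)
G = -6 (G = 6 - 3*(0 - 2)**2 = 6 - 3*(-2)**2 = 6 - 3*4 = 6 - 12 = -6)
q = -20 (q = ((-6 + 2*(-5)) - 13) + 9 = ((-6 - 10) - 13) + 9 = (-16 - 13) + 9 = -29 + 9 = -20)
G + q*49 = -6 - 20*49 = -6 - 980 = -986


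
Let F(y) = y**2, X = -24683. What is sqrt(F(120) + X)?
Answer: I*sqrt(10283) ≈ 101.41*I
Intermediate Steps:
sqrt(F(120) + X) = sqrt(120**2 - 24683) = sqrt(14400 - 24683) = sqrt(-10283) = I*sqrt(10283)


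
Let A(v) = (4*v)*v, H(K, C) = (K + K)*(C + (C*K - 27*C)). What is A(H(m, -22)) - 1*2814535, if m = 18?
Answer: 157765049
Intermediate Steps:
H(K, C) = 2*K*(-26*C + C*K) (H(K, C) = (2*K)*(C + (-27*C + C*K)) = (2*K)*(-26*C + C*K) = 2*K*(-26*C + C*K))
A(v) = 4*v²
A(H(m, -22)) - 1*2814535 = 4*(2*(-22)*18*(-26 + 18))² - 1*2814535 = 4*(2*(-22)*18*(-8))² - 2814535 = 4*6336² - 2814535 = 4*40144896 - 2814535 = 160579584 - 2814535 = 157765049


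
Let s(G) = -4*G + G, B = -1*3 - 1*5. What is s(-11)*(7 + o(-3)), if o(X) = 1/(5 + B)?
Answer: 220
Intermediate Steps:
B = -8 (B = -3 - 5 = -8)
s(G) = -3*G
o(X) = -⅓ (o(X) = 1/(5 - 8) = 1/(-3) = -⅓)
s(-11)*(7 + o(-3)) = (-3*(-11))*(7 - ⅓) = 33*(20/3) = 220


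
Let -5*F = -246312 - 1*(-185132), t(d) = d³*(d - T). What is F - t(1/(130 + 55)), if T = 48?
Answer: 14332646256379/1171350625 ≈ 12236.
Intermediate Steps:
t(d) = d³*(-48 + d) (t(d) = d³*(d - 1*48) = d³*(d - 48) = d³*(-48 + d))
F = 12236 (F = -(-246312 - 1*(-185132))/5 = -(-246312 + 185132)/5 = -⅕*(-61180) = 12236)
F - t(1/(130 + 55)) = 12236 - (1/(130 + 55))³*(-48 + 1/(130 + 55)) = 12236 - (1/185)³*(-48 + 1/185) = 12236 - (-8879)/(6331625*185) = 12236 - 1*(-8879/1171350625) = 12236 + 8879/1171350625 = 14332646256379/1171350625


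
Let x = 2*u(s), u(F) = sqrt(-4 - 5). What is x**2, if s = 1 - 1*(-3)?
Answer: -36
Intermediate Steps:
s = 4 (s = 1 + 3 = 4)
u(F) = 3*I (u(F) = sqrt(-9) = 3*I)
x = 6*I (x = 2*(3*I) = 6*I ≈ 6.0*I)
x**2 = (6*I)**2 = -36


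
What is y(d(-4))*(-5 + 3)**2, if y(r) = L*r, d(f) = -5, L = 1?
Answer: -20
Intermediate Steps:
y(r) = r (y(r) = 1*r = r)
y(d(-4))*(-5 + 3)**2 = -5*(-5 + 3)**2 = -5*(-2)**2 = -5*4 = -20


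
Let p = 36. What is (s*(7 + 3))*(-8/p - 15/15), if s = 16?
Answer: -1760/9 ≈ -195.56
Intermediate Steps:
(s*(7 + 3))*(-8/p - 15/15) = (16*(7 + 3))*(-8/36 - 15/15) = (16*10)*(-8*1/36 - 15*1/15) = 160*(-2/9 - 1) = 160*(-11/9) = -1760/9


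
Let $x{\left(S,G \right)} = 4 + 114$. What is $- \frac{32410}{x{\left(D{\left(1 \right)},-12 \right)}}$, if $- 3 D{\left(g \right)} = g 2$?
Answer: $- \frac{16205}{59} \approx -274.66$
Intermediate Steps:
$D{\left(g \right)} = - \frac{2 g}{3}$ ($D{\left(g \right)} = - \frac{g 2}{3} = - \frac{2 g}{3}$)
$x{\left(S,G \right)} = 118$
$- \frac{32410}{x{\left(D{\left(1 \right)},-12 \right)}} = - \frac{32410}{118} = \left(-32410\right) \frac{1}{118} = - \frac{16205}{59}$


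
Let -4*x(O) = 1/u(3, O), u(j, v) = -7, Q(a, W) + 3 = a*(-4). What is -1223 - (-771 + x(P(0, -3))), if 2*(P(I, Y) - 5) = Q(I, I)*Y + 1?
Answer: -12657/28 ≈ -452.04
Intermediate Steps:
Q(a, W) = -3 - 4*a (Q(a, W) = -3 + a*(-4) = -3 - 4*a)
P(I, Y) = 11/2 + Y*(-3 - 4*I)/2 (P(I, Y) = 5 + ((-3 - 4*I)*Y + 1)/2 = 5 + (Y*(-3 - 4*I) + 1)/2 = 5 + (1 + Y*(-3 - 4*I))/2 = 5 + (1/2 + Y*(-3 - 4*I)/2) = 11/2 + Y*(-3 - 4*I)/2)
x(O) = 1/28 (x(O) = -1/4/(-7) = -1/4*(-1/7) = 1/28)
-1223 - (-771 + x(P(0, -3))) = -1223 - (-771 + 1/28) = -1223 - 1*(-21587/28) = -1223 + 21587/28 = -12657/28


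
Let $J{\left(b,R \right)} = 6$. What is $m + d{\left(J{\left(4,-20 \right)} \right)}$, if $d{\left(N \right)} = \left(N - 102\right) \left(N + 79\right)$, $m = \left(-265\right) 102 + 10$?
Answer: $-35180$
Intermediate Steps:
$m = -27020$ ($m = -27030 + 10 = -27020$)
$d{\left(N \right)} = \left(-102 + N\right) \left(79 + N\right)$
$m + d{\left(J{\left(4,-20 \right)} \right)} = -27020 - \left(8196 - 36\right) = -27020 - 8160 = -35180$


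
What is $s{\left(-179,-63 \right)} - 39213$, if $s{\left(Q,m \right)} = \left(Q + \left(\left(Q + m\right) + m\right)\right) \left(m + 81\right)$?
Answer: $-47925$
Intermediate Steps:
$s{\left(Q,m \right)} = \left(81 + m\right) \left(2 Q + 2 m\right)$ ($s{\left(Q,m \right)} = \left(Q + \left(Q + 2 m\right)\right) \left(81 + m\right) = \left(2 Q + 2 m\right) \left(81 + m\right) = \left(81 + m\right) \left(2 Q + 2 m\right)$)
$s{\left(-179,-63 \right)} - 39213 = \left(2 \left(-63\right)^{2} + 162 \left(-179\right) + 162 \left(-63\right) + 2 \left(-179\right) \left(-63\right)\right) - 39213 = \left(2 \cdot 3969 - 28998 - 10206 + 22554\right) - 39213 = \left(7938 - 28998 - 10206 + 22554\right) - 39213 = -8712 - 39213 = -47925$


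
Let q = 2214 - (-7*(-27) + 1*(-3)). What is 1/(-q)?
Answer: -1/2028 ≈ -0.00049310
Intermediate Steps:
q = 2028 (q = 2214 - (189 - 3) = 2214 - 1*186 = 2214 - 186 = 2028)
1/(-q) = 1/(-1*2028) = 1/(-2028) = -1/2028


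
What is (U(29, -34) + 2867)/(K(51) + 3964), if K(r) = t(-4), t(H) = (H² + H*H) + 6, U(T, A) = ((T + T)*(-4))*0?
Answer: 2867/4002 ≈ 0.71639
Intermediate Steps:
U(T, A) = 0 (U(T, A) = ((2*T)*(-4))*0 = -8*T*0 = 0)
t(H) = 6 + 2*H² (t(H) = (H² + H²) + 6 = 2*H² + 6 = 6 + 2*H²)
K(r) = 38 (K(r) = 6 + 2*(-4)² = 6 + 2*16 = 6 + 32 = 38)
(U(29, -34) + 2867)/(K(51) + 3964) = (0 + 2867)/(38 + 3964) = 2867/4002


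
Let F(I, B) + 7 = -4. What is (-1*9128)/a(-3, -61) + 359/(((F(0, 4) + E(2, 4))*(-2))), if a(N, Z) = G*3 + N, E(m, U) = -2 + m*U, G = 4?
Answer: -88049/90 ≈ -978.32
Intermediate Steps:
E(m, U) = -2 + U*m
a(N, Z) = 12 + N (a(N, Z) = 4*3 + N = 12 + N)
F(I, B) = -11 (F(I, B) = -7 - 4 = -11)
(-1*9128)/a(-3, -61) + 359/(((F(0, 4) + E(2, 4))*(-2))) = (-1*9128)/(12 - 3) + 359/(((-11 + (-2 + 4*2))*(-2))) = -9128/9 + 359/(((-11 + (-2 + 8))*(-2))) = -9128*1/9 + 359/(((-11 + 6)*(-2))) = -9128/9 + 359/((-5*(-2))) = -9128/9 + 359/10 = -88049/90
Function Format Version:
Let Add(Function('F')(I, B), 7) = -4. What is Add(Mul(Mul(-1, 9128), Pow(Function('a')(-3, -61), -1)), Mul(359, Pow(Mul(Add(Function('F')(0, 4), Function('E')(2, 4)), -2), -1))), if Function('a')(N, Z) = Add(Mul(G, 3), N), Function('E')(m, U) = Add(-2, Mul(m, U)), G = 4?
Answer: Rational(-88049, 90) ≈ -978.32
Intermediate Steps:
Function('E')(m, U) = Add(-2, Mul(U, m))
Function('a')(N, Z) = Add(12, N) (Function('a')(N, Z) = Add(Mul(4, 3), N) = Add(12, N))
Function('F')(I, B) = -11 (Function('F')(I, B) = Add(-7, -4) = -11)
Add(Mul(Mul(-1, 9128), Pow(Function('a')(-3, -61), -1)), Mul(359, Pow(Mul(Add(Function('F')(0, 4), Function('E')(2, 4)), -2), -1))) = Add(Mul(Mul(-1, 9128), Pow(Add(12, -3), -1)), Mul(359, Pow(Mul(Add(-11, Add(-2, Mul(4, 2))), -2), -1))) = Add(Mul(-9128, Pow(9, -1)), Mul(359, Pow(Mul(Add(-11, Add(-2, 8)), -2), -1))) = Add(Mul(-9128, Rational(1, 9)), Mul(359, Pow(Mul(Add(-11, 6), -2), -1))) = Add(Rational(-9128, 9), Mul(359, Pow(Mul(-5, -2), -1))) = Add(Rational(-9128, 9), Mul(359, Pow(10, -1))) = Add(Rational(-9128, 9), Mul(359, Rational(1, 10))) = Add(Rational(-9128, 9), Rational(359, 10)) = Rational(-88049, 90)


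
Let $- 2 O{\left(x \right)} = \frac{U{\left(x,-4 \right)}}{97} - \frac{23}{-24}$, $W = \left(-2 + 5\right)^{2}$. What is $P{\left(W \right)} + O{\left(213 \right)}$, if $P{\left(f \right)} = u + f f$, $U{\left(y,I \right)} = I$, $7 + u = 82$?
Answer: $\frac{724201}{4656} \approx 155.54$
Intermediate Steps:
$u = 75$ ($u = -7 + 82 = 75$)
$W = 9$ ($W = 3^{2} = 9$)
$P{\left(f \right)} = 75 + f^{2}$ ($P{\left(f \right)} = 75 + f f = 75 + f^{2}$)
$O{\left(x \right)} = - \frac{2135}{4656}$ ($O{\left(x \right)} = - \frac{- \frac{4}{97} - \frac{23}{-24}}{2} = - \frac{\left(-4\right) \frac{1}{97} - - \frac{23}{24}}{2} = - \frac{- \frac{4}{97} + \frac{23}{24}}{2} = \left(- \frac{1}{2}\right) \frac{2135}{2328} = - \frac{2135}{4656}$)
$P{\left(W \right)} + O{\left(213 \right)} = \left(75 + 9^{2}\right) - \frac{2135}{4656} = \left(75 + 81\right) - \frac{2135}{4656} = 156 - \frac{2135}{4656} = \frac{724201}{4656}$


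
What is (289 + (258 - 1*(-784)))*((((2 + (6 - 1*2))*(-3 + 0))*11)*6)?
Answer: -1581228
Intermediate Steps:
(289 + (258 - 1*(-784)))*((((2 + (6 - 1*2))*(-3 + 0))*11)*6) = (289 + (258 + 784))*((((2 + (6 - 2))*(-3))*11)*6) = (289 + 1042)*((((2 + 4)*(-3))*11)*6) = 1331*(((6*(-3))*11)*6) = 1331*(-18*11*6) = 1331*(-198*6) = 1331*(-1188) = -1581228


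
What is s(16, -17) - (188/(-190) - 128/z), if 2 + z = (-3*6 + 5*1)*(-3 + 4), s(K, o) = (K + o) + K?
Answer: 425/57 ≈ 7.4561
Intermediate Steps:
s(K, o) = o + 2*K
z = -15 (z = -2 + (-3*6 + 5*1)*(-3 + 4) = -2 + (-18 + 5)*1 = -2 - 13*1 = -2 - 13 = -15)
s(16, -17) - (188/(-190) - 128/z) = (-17 + 2*16) - (188/(-190) - 128/(-15)) = (-17 + 32) - (188*(-1/190) - 128*(-1/15)) = 15 - (-94/95 + 128/15) = 15 - 1*430/57 = 15 - 430/57 = 425/57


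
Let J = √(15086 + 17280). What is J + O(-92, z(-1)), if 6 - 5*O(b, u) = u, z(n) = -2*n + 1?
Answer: ⅗ + √32366 ≈ 180.51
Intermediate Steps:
J = √32366 ≈ 179.91
z(n) = 1 - 2*n
O(b, u) = 6/5 - u/5
J + O(-92, z(-1)) = √32366 + (6/5 - (1 - 2*(-1))/5) = √32366 + (6/5 - (1 + 2)/5) = √32366 + (6/5 - ⅕*3) = √32366 + (6/5 - ⅗) = √32366 + ⅗ = ⅗ + √32366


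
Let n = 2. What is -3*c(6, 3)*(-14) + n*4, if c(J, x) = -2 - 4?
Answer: -244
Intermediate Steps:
c(J, x) = -6
-3*c(6, 3)*(-14) + n*4 = -3*(-6)*(-14) + 2*4 = 18*(-14) + 8 = -252 + 8 = -244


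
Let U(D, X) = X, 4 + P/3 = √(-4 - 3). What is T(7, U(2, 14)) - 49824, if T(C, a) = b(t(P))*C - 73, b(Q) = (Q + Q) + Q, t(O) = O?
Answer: -50149 + 63*I*√7 ≈ -50149.0 + 166.68*I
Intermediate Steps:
P = -12 + 3*I*√7 (P = -12 + 3*√(-4 - 3) = -12 + 3*√(-7) = -12 + 3*(I*√7) = -12 + 3*I*√7 ≈ -12.0 + 7.9373*I)
b(Q) = 3*Q (b(Q) = 2*Q + Q = 3*Q)
T(C, a) = -73 + C*(-36 + 9*I*√7) (T(C, a) = (3*(-12 + 3*I*√7))*C - 73 = (-36 + 9*I*√7)*C - 73 = C*(-36 + 9*I*√7) - 73 = -73 + C*(-36 + 9*I*√7))
T(7, U(2, 14)) - 49824 = (-73 - 9*7*(4 - I*√7)) - 49824 = (-73 + (-252 + 63*I*√7)) - 49824 = (-325 + 63*I*√7) - 49824 = -50149 + 63*I*√7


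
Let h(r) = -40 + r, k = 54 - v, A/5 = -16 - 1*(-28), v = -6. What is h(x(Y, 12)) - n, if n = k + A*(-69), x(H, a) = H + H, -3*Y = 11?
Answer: 12098/3 ≈ 4032.7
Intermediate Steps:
Y = -11/3 (Y = -1/3*11 = -11/3 ≈ -3.6667)
A = 60 (A = 5*(-16 - 1*(-28)) = 5*(-16 + 28) = 5*12 = 60)
k = 60 (k = 54 - 1*(-6) = 54 + 6 = 60)
x(H, a) = 2*H
n = -4080 (n = 60 + 60*(-69) = 60 - 4140 = -4080)
h(x(Y, 12)) - n = (-40 + 2*(-11/3)) - 1*(-4080) = (-40 - 22/3) + 4080 = -142/3 + 4080 = 12098/3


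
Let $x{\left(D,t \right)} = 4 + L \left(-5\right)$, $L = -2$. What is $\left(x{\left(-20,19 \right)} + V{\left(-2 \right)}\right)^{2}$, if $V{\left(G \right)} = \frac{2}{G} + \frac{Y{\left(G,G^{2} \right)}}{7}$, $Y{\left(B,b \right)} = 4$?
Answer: $\frac{9025}{49} \approx 184.18$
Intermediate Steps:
$x{\left(D,t \right)} = 14$ ($x{\left(D,t \right)} = 4 - -10 = 4 + 10 = 14$)
$V{\left(G \right)} = \frac{4}{7} + \frac{2}{G}$ ($V{\left(G \right)} = \frac{2}{G} + \frac{4}{7} = \frac{4}{7} + \frac{2}{G}$)
$\left(x{\left(-20,19 \right)} + V{\left(-2 \right)}\right)^{2} = \left(14 + \left(\frac{4}{7} + \frac{2}{-2}\right)\right)^{2} = \left(14 + \left(\frac{4}{7} + 2 \left(- \frac{1}{2}\right)\right)\right)^{2} = \left(14 + \left(\frac{4}{7} - 1\right)\right)^{2} = \left(14 - \frac{3}{7}\right)^{2} = \left(\frac{95}{7}\right)^{2} = \frac{9025}{49}$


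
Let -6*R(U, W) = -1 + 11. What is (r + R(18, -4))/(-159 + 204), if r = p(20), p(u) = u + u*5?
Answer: 71/27 ≈ 2.6296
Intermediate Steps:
p(u) = 6*u (p(u) = u + 5*u = 6*u)
R(U, W) = -5/3 (R(U, W) = -(-1 + 11)/6 = -1/6*10 = -5/3)
r = 120 (r = 6*20 = 120)
(r + R(18, -4))/(-159 + 204) = (120 - 5/3)/(-159 + 204) = (355/3)/45 = (355/3)*(1/45) = 71/27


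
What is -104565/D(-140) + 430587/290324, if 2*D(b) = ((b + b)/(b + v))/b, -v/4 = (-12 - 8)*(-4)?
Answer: 13964555798187/290324 ≈ 4.8100e+7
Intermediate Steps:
v = -320 (v = -4*(-12 - 8)*(-4) = -(-80)*(-4) = -4*80 = -320)
D(b) = 1/(-320 + b) (D(b) = (((b + b)/(b - 320))/b)/2 = (((2*b)/(-320 + b))/b)/2 = ((2*b/(-320 + b))/b)/2 = (2/(-320 + b))/2 = 1/(-320 + b))
-104565/D(-140) + 430587/290324 = -104565/(1/(-320 - 140)) + 430587/290324 = -104565/(1/(-460)) + 430587*(1/290324) = -104565/(-1/460) + 430587/290324 = -104565*(-460) + 430587/290324 = 48099900 + 430587/290324 = 13964555798187/290324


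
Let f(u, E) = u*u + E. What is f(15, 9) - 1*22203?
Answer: -21969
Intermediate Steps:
f(u, E) = E + u² (f(u, E) = u² + E = E + u²)
f(15, 9) - 1*22203 = (9 + 15²) - 1*22203 = (9 + 225) - 22203 = 234 - 22203 = -21969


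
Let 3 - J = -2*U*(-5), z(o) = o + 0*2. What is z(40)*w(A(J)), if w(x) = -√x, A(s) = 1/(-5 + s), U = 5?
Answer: -20*I*√13/13 ≈ -5.547*I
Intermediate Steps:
z(o) = o (z(o) = o + 0 = o)
J = -47 (J = 3 - (-2*5)*(-5) = 3 - (-10)*(-5) = 3 - 1*50 = 3 - 50 = -47)
z(40)*w(A(J)) = 40*(-√(1/(-5 - 47))) = 40*(-√(1/(-52))) = 40*(-√(-1/52)) = 40*(-I*√13/26) = -20*I*√13/13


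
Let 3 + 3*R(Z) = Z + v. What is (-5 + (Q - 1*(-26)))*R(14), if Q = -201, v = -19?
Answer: 480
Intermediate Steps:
R(Z) = -22/3 + Z/3 (R(Z) = -1 + (Z - 19)/3 = -1 + (-19 + Z)/3 = -1 + (-19/3 + Z/3) = -22/3 + Z/3)
(-5 + (Q - 1*(-26)))*R(14) = (-5 + (-201 - 1*(-26)))*(-22/3 + (⅓)*14) = (-5 + (-201 + 26))*(-22/3 + 14/3) = (-5 - 175)*(-8/3) = -180*(-8/3) = 480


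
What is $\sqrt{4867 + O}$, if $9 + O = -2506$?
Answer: $28 \sqrt{3} \approx 48.497$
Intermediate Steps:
$O = -2515$ ($O = -9 - 2506 = -2515$)
$\sqrt{4867 + O} = \sqrt{4867 - 2515} = \sqrt{2352} = 28 \sqrt{3}$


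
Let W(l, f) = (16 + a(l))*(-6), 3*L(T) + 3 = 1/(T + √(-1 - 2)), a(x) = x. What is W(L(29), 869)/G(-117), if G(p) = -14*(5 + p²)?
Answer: 38009/80904152 - I*√3/80904152 ≈ 0.0004698 - 2.1409e-8*I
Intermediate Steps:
L(T) = -1 + 1/(3*(T + I*√3)) (L(T) = -1 + 1/(3*(T + √(-1 - 2))) = -1 + 1/(3*(T + √(-3))) = -1 + 1/(3*(T + I*√3)))
G(p) = -70 - 14*p²
W(l, f) = -96 - 6*l (W(l, f) = (16 + l)*(-6) = -96 - 6*l)
W(L(29), 869)/G(-117) = (-96 - 6*(⅓ - 1*29 - I*√3)/(29 + I*√3))/(-70 - 14*(-117)²) = (-96 - 6*(⅓ - 29 - I*√3)/(29 + I*√3))/(-70 - 14*13689) = (-96 - 6*(-86/3 - I*√3)/(29 + I*√3))/(-70 - 191646) = (-96 - 6*(-86/3 - I*√3)/(29 + I*√3))/(-191716) = (-96 - 6*(-86/3 - I*√3)/(29 + I*√3))*(-1/191716) = 24/47929 + 3*(-86/3 - I*√3)/(95858*(29 + I*√3))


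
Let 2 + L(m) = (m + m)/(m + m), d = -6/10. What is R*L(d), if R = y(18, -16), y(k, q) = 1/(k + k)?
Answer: -1/36 ≈ -0.027778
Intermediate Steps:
d = -⅗ (d = -6*⅒ = -⅗ ≈ -0.60000)
y(k, q) = 1/(2*k)
L(m) = -1 (L(m) = -2 + (m + m)/(m + m) = -2 + (2*m)/((2*m)) = -2 + (2*m)*(1/(2*m)) = -2 + 1 = -1)
R = 1/36 (R = (½)/18 = (½)*(1/18) = 1/36 ≈ 0.027778)
R*L(d) = (1/36)*(-1) = -1/36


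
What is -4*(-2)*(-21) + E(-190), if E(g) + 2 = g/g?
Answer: -169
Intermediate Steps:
E(g) = -1 (E(g) = -2 + g/g = -2 + 1 = -1)
-4*(-2)*(-21) + E(-190) = -4*(-2)*(-21) - 1 = -1*(-8)*(-21) - 1 = 8*(-21) - 1 = -168 - 1 = -169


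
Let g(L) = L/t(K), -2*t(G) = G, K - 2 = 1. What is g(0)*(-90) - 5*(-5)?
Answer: 25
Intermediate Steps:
K = 3 (K = 2 + 1 = 3)
t(G) = -G/2
g(L) = -2*L/3 (g(L) = L/((-1/2*3)) = L/(-3/2) = L*(-2/3) = -2*L/3)
g(0)*(-90) - 5*(-5) = -2/3*0*(-90) - 5*(-5) = 0*(-90) + 25 = 0 + 25 = 25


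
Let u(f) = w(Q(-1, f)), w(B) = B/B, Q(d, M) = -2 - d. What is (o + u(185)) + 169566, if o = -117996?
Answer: 51571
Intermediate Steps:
w(B) = 1
u(f) = 1
(o + u(185)) + 169566 = (-117996 + 1) + 169566 = -117995 + 169566 = 51571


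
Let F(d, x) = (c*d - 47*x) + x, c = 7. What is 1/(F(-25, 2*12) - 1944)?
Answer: -1/3223 ≈ -0.00031027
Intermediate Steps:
F(d, x) = -46*x + 7*d (F(d, x) = (7*d - 47*x) + x = (-47*x + 7*d) + x = -46*x + 7*d)
1/(F(-25, 2*12) - 1944) = 1/((-92*12 + 7*(-25)) - 1944) = 1/((-46*24 - 175) - 1944) = 1/((-1104 - 175) - 1944) = 1/(-1279 - 1944) = 1/(-3223) = -1/3223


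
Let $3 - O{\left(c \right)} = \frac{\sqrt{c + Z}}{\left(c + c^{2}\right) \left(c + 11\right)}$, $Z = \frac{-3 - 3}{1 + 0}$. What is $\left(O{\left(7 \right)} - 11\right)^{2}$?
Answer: $\frac{65044225}{1016064} \approx 64.016$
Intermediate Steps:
$Z = -6$ ($Z = - \frac{6}{1} = \left(-6\right) 1 = -6$)
$O{\left(c \right)} = 3 - \frac{\sqrt{-6 + c}}{\left(11 + c\right) \left(c + c^{2}\right)}$ ($O{\left(c \right)} = 3 - \frac{\sqrt{c - 6}}{\left(c + c^{2}\right) \left(c + 11\right)} = 3 - \frac{\sqrt{-6 + c}}{\left(c + c^{2}\right) \left(11 + c\right)} = 3 - \frac{\sqrt{-6 + c}}{\left(11 + c\right) \left(c + c^{2}\right)}$)
$\left(O{\left(7 \right)} - 11\right)^{2} = \left(\frac{- \sqrt{-6 + 7} + 3 \cdot 7^{3} + 33 \cdot 7 + 36 \cdot 7^{2}}{7 \left(11 + 7^{2} + 12 \cdot 7\right)} - 11\right)^{2} = \left(\frac{- \sqrt{1} + 3 \cdot 343 + 231 + 36 \cdot 49}{7 \left(11 + 49 + 84\right)} - 11\right)^{2} = \left(\frac{\left(-1\right) 1 + 1029 + 231 + 1764}{7 \cdot 144} - 11\right)^{2} = \left(\frac{1}{7} \cdot \frac{1}{144} \left(-1 + 1029 + 231 + 1764\right) - 11\right)^{2} = \left(\frac{1}{7} \cdot \frac{1}{144} \cdot 3023 - 11\right)^{2} = \left(\frac{3023}{1008} - 11\right)^{2} = \left(- \frac{8065}{1008}\right)^{2} = \frac{65044225}{1016064}$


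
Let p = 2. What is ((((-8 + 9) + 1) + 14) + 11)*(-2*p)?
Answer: -108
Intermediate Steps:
((((-8 + 9) + 1) + 14) + 11)*(-2*p) = ((((-8 + 9) + 1) + 14) + 11)*(-2*2) = (((1 + 1) + 14) + 11)*(-4) = ((2 + 14) + 11)*(-4) = (16 + 11)*(-4) = 27*(-4) = -108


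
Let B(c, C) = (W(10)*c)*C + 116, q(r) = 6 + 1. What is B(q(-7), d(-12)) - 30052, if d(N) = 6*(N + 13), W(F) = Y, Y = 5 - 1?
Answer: -29768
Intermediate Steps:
Y = 4
W(F) = 4
d(N) = 78 + 6*N (d(N) = 6*(13 + N) = 78 + 6*N)
q(r) = 7
B(c, C) = 116 + 4*C*c (B(c, C) = (4*c)*C + 116 = 4*C*c + 116 = 116 + 4*C*c)
B(q(-7), d(-12)) - 30052 = (116 + 4*(78 + 6*(-12))*7) - 30052 = (116 + 4*(78 - 72)*7) - 30052 = (116 + 4*6*7) - 30052 = (116 + 168) - 30052 = 284 - 30052 = -29768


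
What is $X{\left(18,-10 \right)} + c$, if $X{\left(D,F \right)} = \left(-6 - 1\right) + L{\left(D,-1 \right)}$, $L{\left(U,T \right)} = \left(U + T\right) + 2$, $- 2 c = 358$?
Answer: $-167$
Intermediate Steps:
$c = -179$ ($c = \left(- \frac{1}{2}\right) 358 = -179$)
$L{\left(U,T \right)} = 2 + T + U$ ($L{\left(U,T \right)} = \left(T + U\right) + 2 = 2 + T + U$)
$X{\left(D,F \right)} = -6 + D$ ($X{\left(D,F \right)} = \left(-6 - 1\right) + \left(2 - 1 + D\right) = -7 + \left(1 + D\right) = -6 + D$)
$X{\left(18,-10 \right)} + c = \left(-6 + 18\right) - 179 = 12 - 179 = -167$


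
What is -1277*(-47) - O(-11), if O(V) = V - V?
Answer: 60019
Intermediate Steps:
O(V) = 0
-1277*(-47) - O(-11) = -1277*(-47) - 1*0 = 60019 + 0 = 60019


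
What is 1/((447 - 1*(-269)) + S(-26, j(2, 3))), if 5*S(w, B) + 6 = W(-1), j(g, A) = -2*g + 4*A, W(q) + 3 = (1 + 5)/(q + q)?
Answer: 5/3568 ≈ 0.0014013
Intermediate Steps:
W(q) = -3 + 3/q (W(q) = -3 + (1 + 5)/(q + q) = -3 + 6/((2*q)) = -3 + 6*(1/(2*q)) = -3 + 3/q)
S(w, B) = -12/5 (S(w, B) = -6/5 + (-3 + 3/(-1))/5 = -6/5 + (-3 + 3*(-1))/5 = -6/5 + (-3 - 3)/5 = -6/5 + (⅕)*(-6) = -6/5 - 6/5 = -12/5)
1/((447 - 1*(-269)) + S(-26, j(2, 3))) = 1/((447 - 1*(-269)) - 12/5) = 1/((447 + 269) - 12/5) = 1/(716 - 12/5) = 1/(3568/5) = 5/3568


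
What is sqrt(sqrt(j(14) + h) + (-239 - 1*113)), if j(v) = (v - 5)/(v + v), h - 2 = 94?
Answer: sqrt(-68992 + 14*sqrt(18879))/14 ≈ 18.498*I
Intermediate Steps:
h = 96 (h = 2 + 94 = 96)
j(v) = (-5 + v)/(2*v) (j(v) = (-5 + v)/((2*v)) = (-5 + v)*(1/(2*v)) = (-5 + v)/(2*v))
sqrt(sqrt(j(14) + h) + (-239 - 1*113)) = sqrt(sqrt((1/2)*(-5 + 14)/14 + 96) + (-239 - 1*113)) = sqrt(sqrt((1/2)*(1/14)*9 + 96) + (-239 - 113)) = sqrt(sqrt(9/28 + 96) - 352) = sqrt(sqrt(2697/28) - 352) = sqrt(sqrt(18879)/14 - 352) = sqrt(-352 + sqrt(18879)/14)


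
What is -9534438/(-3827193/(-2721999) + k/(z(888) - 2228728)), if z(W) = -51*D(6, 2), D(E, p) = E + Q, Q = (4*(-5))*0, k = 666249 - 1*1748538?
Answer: -19283173042208517036/3825644299091 ≈ -5.0405e+6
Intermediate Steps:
k = -1082289 (k = 666249 - 1748538 = -1082289)
Q = 0 (Q = -20*0 = 0)
D(E, p) = E (D(E, p) = E + 0 = E)
z(W) = -306 (z(W) = -51*6 = -306)
-9534438/(-3827193/(-2721999) + k/(z(888) - 2228728)) = -9534438/(-3827193/(-2721999) - 1082289/(-306 - 2228728)) = -9534438/(-3827193*(-1/2721999) - 1082289/(-2229034)) = -9534438/(1275731/907333 - 1082289*(-1/2229034)) = -9534438/(1275731/907333 + 1082289/2229034) = -9534438/3825644299091/2022476106322 = -9534438*2022476106322/3825644299091 = -19283173042208517036/3825644299091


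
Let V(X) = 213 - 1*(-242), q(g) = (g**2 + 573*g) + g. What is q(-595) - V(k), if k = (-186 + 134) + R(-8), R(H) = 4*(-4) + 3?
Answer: 12040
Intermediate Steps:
R(H) = -13 (R(H) = -16 + 3 = -13)
q(g) = g**2 + 574*g
k = -65 (k = (-186 + 134) - 13 = -52 - 13 = -65)
V(X) = 455 (V(X) = 213 + 242 = 455)
q(-595) - V(k) = -595*(574 - 595) - 1*455 = -595*(-21) - 455 = 12495 - 455 = 12040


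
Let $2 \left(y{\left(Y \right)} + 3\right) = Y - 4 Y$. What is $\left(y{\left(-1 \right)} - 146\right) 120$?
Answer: $-17700$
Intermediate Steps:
$y{\left(Y \right)} = -3 - \frac{3 Y}{2}$ ($y{\left(Y \right)} = -3 + \frac{Y - 4 Y}{2} = -3 + \frac{\left(-3\right) Y}{2} = -3 - \frac{3 Y}{2}$)
$\left(y{\left(-1 \right)} - 146\right) 120 = \left(\left(-3 - - \frac{3}{2}\right) - 146\right) 120 = \left(\left(-3 + \frac{3}{2}\right) - 146\right) 120 = \left(- \frac{3}{2} - 146\right) 120 = \left(- \frac{295}{2}\right) 120 = -17700$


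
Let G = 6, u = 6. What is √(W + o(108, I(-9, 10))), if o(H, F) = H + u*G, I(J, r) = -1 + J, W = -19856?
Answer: 16*I*√77 ≈ 140.4*I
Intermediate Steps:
o(H, F) = 36 + H (o(H, F) = H + 6*6 = H + 36 = 36 + H)
√(W + o(108, I(-9, 10))) = √(-19856 + (36 + 108)) = √(-19856 + 144) = √(-19712) = 16*I*√77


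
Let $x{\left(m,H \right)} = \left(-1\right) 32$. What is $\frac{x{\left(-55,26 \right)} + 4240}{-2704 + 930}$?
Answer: $- \frac{2104}{887} \approx -2.372$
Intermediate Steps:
$x{\left(m,H \right)} = -32$
$\frac{x{\left(-55,26 \right)} + 4240}{-2704 + 930} = \frac{-32 + 4240}{-2704 + 930} = \frac{4208}{-1774} = 4208 \left(- \frac{1}{1774}\right) = - \frac{2104}{887}$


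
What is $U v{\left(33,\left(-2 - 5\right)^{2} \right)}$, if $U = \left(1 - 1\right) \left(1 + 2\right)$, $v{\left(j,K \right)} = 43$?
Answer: $0$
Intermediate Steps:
$U = 0$ ($U = 0 \cdot 3 = 0$)
$U v{\left(33,\left(-2 - 5\right)^{2} \right)} = 0 \cdot 43 = 0$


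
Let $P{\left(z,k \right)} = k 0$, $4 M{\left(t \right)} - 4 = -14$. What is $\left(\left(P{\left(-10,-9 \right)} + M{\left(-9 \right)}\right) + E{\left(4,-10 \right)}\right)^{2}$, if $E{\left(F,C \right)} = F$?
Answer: $\frac{9}{4} \approx 2.25$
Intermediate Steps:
$M{\left(t \right)} = - \frac{5}{2}$ ($M{\left(t \right)} = 1 + \frac{1}{4} \left(-14\right) = 1 - \frac{7}{2} = - \frac{5}{2}$)
$P{\left(z,k \right)} = 0$
$\left(\left(P{\left(-10,-9 \right)} + M{\left(-9 \right)}\right) + E{\left(4,-10 \right)}\right)^{2} = \left(\left(0 - \frac{5}{2}\right) + 4\right)^{2} = \left(- \frac{5}{2} + 4\right)^{2} = \left(\frac{3}{2}\right)^{2} = \frac{9}{4}$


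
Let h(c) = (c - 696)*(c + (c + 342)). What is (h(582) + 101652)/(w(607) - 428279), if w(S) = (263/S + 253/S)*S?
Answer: 70032/427763 ≈ 0.16372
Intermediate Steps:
h(c) = (-696 + c)*(342 + 2*c) (h(c) = (-696 + c)*(c + (342 + c)) = (-696 + c)*(342 + 2*c))
w(S) = 516 (w(S) = (516/S)*S = 516)
(h(582) + 101652)/(w(607) - 428279) = ((-238032 - 1050*582 + 2*582²) + 101652)/(516 - 428279) = ((-238032 - 611100 + 2*338724) + 101652)/(-427763) = ((-238032 - 611100 + 677448) + 101652)*(-1/427763) = (-171684 + 101652)*(-1/427763) = -70032*(-1/427763) = 70032/427763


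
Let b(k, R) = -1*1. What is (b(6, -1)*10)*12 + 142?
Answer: 22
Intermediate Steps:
b(k, R) = -1
(b(6, -1)*10)*12 + 142 = -1*10*12 + 142 = -10*12 + 142 = -120 + 142 = 22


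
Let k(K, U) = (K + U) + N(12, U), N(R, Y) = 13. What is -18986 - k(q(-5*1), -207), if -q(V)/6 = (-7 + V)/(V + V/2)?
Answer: -93912/5 ≈ -18782.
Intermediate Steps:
q(V) = -4*(-7 + V)/V (q(V) = -6*(-7 + V)/(V + V/2) = -6*(-7 + V)/(3*V/2) = -6*(-7 + V)*2/(3*V) = -4*(-7 + V)/V)
k(K, U) = 13 + K + U (k(K, U) = (K + U) + 13 = 13 + K + U)
-18986 - k(q(-5*1), -207) = -18986 - (13 + (-4 + 28/((-5*1))) - 207) = -18986 - (13 + (-4 + 28/(-5)) - 207) = -18986 - (13 + (-4 + 28*(-⅕)) - 207) = -18986 - (13 + (-4 - 28/5) - 207) = -18986 - (13 - 48/5 - 207) = -18986 - 1*(-1018/5) = -18986 + 1018/5 = -93912/5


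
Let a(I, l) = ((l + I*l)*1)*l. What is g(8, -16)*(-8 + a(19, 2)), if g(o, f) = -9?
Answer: -648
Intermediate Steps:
a(I, l) = l*(l + I*l) (a(I, l) = (l + I*l)*l = l*(l + I*l))
g(8, -16)*(-8 + a(19, 2)) = -9*(-8 + 2**2*(1 + 19)) = -9*(-8 + 4*20) = -9*(-8 + 80) = -9*72 = -648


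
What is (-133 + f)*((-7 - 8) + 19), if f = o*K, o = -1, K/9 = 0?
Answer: -532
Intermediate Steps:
K = 0 (K = 9*0 = 0)
f = 0 (f = -1*0 = 0)
(-133 + f)*((-7 - 8) + 19) = (-133 + 0)*((-7 - 8) + 19) = -133*(-15 + 19) = -133*4 = -532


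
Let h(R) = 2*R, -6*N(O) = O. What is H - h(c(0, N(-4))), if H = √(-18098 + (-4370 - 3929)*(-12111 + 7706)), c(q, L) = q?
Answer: √36538997 ≈ 6044.8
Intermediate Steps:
N(O) = -O/6
H = √36538997 (H = √(-18098 - 8299*(-4405)) = √(-18098 + 36557095) = √36538997 ≈ 6044.8)
H - h(c(0, N(-4))) = √36538997 - 2*0 = √36538997 - 1*0 = √36538997 + 0 = √36538997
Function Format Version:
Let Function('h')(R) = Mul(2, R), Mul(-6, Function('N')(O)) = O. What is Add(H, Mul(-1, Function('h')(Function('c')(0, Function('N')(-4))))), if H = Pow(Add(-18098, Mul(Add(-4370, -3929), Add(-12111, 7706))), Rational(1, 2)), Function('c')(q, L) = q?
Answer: Pow(36538997, Rational(1, 2)) ≈ 6044.8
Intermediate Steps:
Function('N')(O) = Mul(Rational(-1, 6), O)
H = Pow(36538997, Rational(1, 2)) (H = Pow(Add(-18098, Mul(-8299, -4405)), Rational(1, 2)) = Pow(Add(-18098, 36557095), Rational(1, 2)) = Pow(36538997, Rational(1, 2)) ≈ 6044.8)
Add(H, Mul(-1, Function('h')(Function('c')(0, Function('N')(-4))))) = Add(Pow(36538997, Rational(1, 2)), Mul(-1, Mul(2, 0))) = Add(Pow(36538997, Rational(1, 2)), Mul(-1, 0)) = Add(Pow(36538997, Rational(1, 2)), 0) = Pow(36538997, Rational(1, 2))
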